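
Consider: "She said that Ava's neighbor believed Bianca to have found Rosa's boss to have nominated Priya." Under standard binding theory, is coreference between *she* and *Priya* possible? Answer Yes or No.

No

*Priya* is an R-expression; Principle C requires it to be free (not bound by any c-commanding expression).
— she: subject of the matrix clause; the pronoun c-commands the R-expression — coreference blocked (Principle C).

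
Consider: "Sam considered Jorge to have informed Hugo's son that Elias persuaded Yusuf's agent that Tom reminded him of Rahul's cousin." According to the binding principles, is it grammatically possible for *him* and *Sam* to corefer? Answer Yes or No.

Yes

*him* is a pronoun; Principle B requires it to be free in its binding domain — the clause headed by 'reminded'.
— Sam: subject of the matrix clause; c-commands the pronoun but lies outside its binding domain — allowed.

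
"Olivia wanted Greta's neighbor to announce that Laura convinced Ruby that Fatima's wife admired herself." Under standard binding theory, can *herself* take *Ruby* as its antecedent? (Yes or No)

No

*herself* is a reflexive; Principle A requires it to be bound within its binding domain — the clause headed by 'admired'.
— Ruby: object of the clause headed by 'convinced'; c-commands the reflexive but lies outside its binding domain — cannot bind it (Principle A).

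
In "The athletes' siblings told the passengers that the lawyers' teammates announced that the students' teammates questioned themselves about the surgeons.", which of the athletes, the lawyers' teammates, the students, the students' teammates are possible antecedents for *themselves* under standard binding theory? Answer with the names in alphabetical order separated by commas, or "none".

*themselves* is a reflexive; Principle A requires it to be bound within its binding domain — the clause headed by 'questioned'.
— the athletes: possessor inside the subject DP of the matrix clause; does not c-command the reflexive — cannot bind it (Principle A).
— the lawyers' teammates: subject of the clause headed by 'announced'; c-commands the reflexive but lies outside its binding domain — cannot bind it (Principle A).
— the students: possessor inside the subject DP of the clause headed by 'questioned'; does not c-command the reflexive — cannot bind it (Principle A).
— the students' teammates: subject of the clause headed by 'questioned'; c-commands the reflexive within its binding domain — allowed (Principle A).

the students' teammates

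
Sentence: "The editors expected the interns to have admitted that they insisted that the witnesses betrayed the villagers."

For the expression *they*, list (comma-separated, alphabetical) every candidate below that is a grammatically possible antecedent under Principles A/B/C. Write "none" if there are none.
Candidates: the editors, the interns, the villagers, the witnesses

the editors, the interns

*they* is a pronoun; Principle B requires it to be free in its binding domain — the clause headed by 'insisted'.
— the editors: subject of the matrix clause; c-commands the pronoun but lies outside its binding domain — allowed.
— the interns: subject of the clause headed by 'admitted'; c-commands the pronoun but lies outside its binding domain — allowed.
— the villagers: object of the clause headed by 'betrayed'; is c-commanded by the pronoun; coreference would bind this R-expression — blocked (Principle C).
— the witnesses: subject of the clause headed by 'betrayed'; is c-commanded by the pronoun; coreference would bind this R-expression — blocked (Principle C).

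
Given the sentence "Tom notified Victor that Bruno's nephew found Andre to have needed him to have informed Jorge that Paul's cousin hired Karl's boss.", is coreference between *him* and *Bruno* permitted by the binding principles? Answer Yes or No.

*him* is a pronoun; Principle B requires it to be free in its binding domain — the clause headed by 'needed'.
— Bruno: possessor inside the subject DP of the clause headed by 'found'; does not c-command the pronoun — Principle B does not apply; allowed.

Yes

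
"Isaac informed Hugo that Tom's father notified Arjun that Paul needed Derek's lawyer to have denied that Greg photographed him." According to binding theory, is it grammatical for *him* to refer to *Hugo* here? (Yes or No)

*Hugo* is an R-expression; Principle C requires it to be free (not bound by any c-commanding expression).
— him: object of the clause headed by 'photographed'; the pronoun does not c-command the R-expression — coreference allowed.

Yes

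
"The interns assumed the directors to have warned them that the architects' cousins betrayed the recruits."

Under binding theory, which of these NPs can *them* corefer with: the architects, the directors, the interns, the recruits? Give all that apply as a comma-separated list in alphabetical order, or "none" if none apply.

*them* is a pronoun; Principle B requires it to be free in its binding domain — the clause headed by 'warned'.
— the architects: possessor inside the subject DP of the clause headed by 'betrayed'; is c-commanded by the pronoun; coreference would bind this R-expression — blocked (Principle C).
— the directors: subject of the clause headed by 'warned'; c-commands the pronoun within its binding domain — blocked (Principle B).
— the interns: subject of the matrix clause; c-commands the pronoun but lies outside its binding domain — allowed.
— the recruits: object of the clause headed by 'betrayed'; is c-commanded by the pronoun; coreference would bind this R-expression — blocked (Principle C).

the interns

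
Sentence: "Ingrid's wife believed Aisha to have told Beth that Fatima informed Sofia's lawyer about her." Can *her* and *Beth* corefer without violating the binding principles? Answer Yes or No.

Yes

*Beth* is an R-expression; Principle C requires it to be free (not bound by any c-commanding expression).
— her: second object of the clause headed by 'informed'; the pronoun does not c-command the R-expression — coreference allowed.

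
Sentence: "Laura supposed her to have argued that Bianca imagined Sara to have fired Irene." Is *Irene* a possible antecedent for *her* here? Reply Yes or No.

No

*her* is a pronoun; Principle B requires it to be free in its binding domain — the matrix clause.
— Irene: object of the clause headed by 'fired'; is c-commanded by the pronoun; coreference would bind this R-expression — blocked (Principle C).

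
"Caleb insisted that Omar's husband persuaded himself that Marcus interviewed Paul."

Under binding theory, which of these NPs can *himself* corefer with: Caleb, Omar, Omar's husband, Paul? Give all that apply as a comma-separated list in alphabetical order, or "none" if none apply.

Omar's husband

*himself* is a reflexive; Principle A requires it to be bound within its binding domain — the clause headed by 'persuaded'.
— Caleb: subject of the matrix clause; c-commands the reflexive but lies outside its binding domain — cannot bind it (Principle A).
— Omar: possessor inside the subject DP of the clause headed by 'persuaded'; does not c-command the reflexive — cannot bind it (Principle A).
— Omar's husband: subject of the clause headed by 'persuaded'; c-commands the reflexive within its binding domain — allowed (Principle A).
— Paul: object of the clause headed by 'interviewed'; does not c-command the reflexive — cannot bind it (Principle A).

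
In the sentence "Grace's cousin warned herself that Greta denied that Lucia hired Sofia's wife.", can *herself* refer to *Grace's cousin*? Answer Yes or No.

Yes

*herself* is a reflexive; Principle A requires it to be bound within its binding domain — the matrix clause.
— Grace's cousin: subject of the matrix clause; c-commands the reflexive within its binding domain — allowed (Principle A).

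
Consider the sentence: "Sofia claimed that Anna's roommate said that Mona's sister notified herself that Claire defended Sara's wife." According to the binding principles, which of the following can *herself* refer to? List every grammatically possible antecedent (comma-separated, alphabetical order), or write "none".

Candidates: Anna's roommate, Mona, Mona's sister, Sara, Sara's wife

*herself* is a reflexive; Principle A requires it to be bound within its binding domain — the clause headed by 'notified'.
— Anna's roommate: subject of the clause headed by 'said'; c-commands the reflexive but lies outside its binding domain — cannot bind it (Principle A).
— Mona: possessor inside the subject DP of the clause headed by 'notified'; does not c-command the reflexive — cannot bind it (Principle A).
— Mona's sister: subject of the clause headed by 'notified'; c-commands the reflexive within its binding domain — allowed (Principle A).
— Sara: possessor inside the object DP of the clause headed by 'defended'; does not c-command the reflexive — cannot bind it (Principle A).
— Sara's wife: object of the clause headed by 'defended'; does not c-command the reflexive — cannot bind it (Principle A).

Mona's sister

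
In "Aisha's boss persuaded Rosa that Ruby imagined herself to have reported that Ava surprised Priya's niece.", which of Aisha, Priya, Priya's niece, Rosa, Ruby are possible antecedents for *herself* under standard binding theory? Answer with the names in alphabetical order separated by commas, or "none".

Ruby

*herself* is a reflexive; Principle A requires it to be bound within its binding domain — the clause headed by 'imagined'.
— Aisha: possessor inside the subject DP of the matrix clause; does not c-command the reflexive — cannot bind it (Principle A).
— Priya: possessor inside the object DP of the clause headed by 'surprised'; does not c-command the reflexive — cannot bind it (Principle A).
— Priya's niece: object of the clause headed by 'surprised'; does not c-command the reflexive — cannot bind it (Principle A).
— Rosa: object of the matrix clause; c-commands the reflexive but lies outside its binding domain — cannot bind it (Principle A).
— Ruby: subject of the clause headed by 'imagined'; c-commands the reflexive within its binding domain — allowed (Principle A).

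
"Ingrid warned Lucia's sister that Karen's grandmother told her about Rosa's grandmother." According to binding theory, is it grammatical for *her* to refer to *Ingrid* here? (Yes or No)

Yes

*Ingrid* is an R-expression; Principle C requires it to be free (not bound by any c-commanding expression).
— her: object of the clause headed by 'told'; the pronoun does not c-command the R-expression — coreference allowed.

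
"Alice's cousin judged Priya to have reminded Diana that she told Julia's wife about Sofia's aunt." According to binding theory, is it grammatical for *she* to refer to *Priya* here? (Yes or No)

Yes

*Priya* is an R-expression; Principle C requires it to be free (not bound by any c-commanding expression).
— she: subject of the clause headed by 'told'; the pronoun does not c-command the R-expression — coreference allowed.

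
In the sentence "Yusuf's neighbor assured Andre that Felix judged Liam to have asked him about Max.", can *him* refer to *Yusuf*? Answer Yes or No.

Yes

*him* is a pronoun; Principle B requires it to be free in its binding domain — the clause headed by 'asked'.
— Yusuf: possessor inside the subject DP of the matrix clause; does not c-command the pronoun — Principle B does not apply; allowed.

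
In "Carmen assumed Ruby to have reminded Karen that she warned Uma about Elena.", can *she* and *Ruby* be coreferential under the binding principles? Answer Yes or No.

Yes

*Ruby* is an R-expression; Principle C requires it to be free (not bound by any c-commanding expression).
— she: subject of the clause headed by 'warned'; the pronoun does not c-command the R-expression — coreference allowed.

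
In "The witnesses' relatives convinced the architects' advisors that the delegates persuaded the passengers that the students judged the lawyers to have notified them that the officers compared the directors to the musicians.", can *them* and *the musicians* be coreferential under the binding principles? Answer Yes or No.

No

*the musicians* is an R-expression; Principle C requires it to be free (not bound by any c-commanding expression).
— them: object of the clause headed by 'notified'; the pronoun c-commands the R-expression — coreference blocked (Principle C).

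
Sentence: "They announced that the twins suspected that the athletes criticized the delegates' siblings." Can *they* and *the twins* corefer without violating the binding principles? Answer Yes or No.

*the twins* is an R-expression; Principle C requires it to be free (not bound by any c-commanding expression).
— they: subject of the matrix clause; the pronoun c-commands the R-expression — coreference blocked (Principle C).

No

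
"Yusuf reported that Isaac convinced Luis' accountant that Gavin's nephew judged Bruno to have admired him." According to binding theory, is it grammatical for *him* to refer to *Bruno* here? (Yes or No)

No

*Bruno* is an R-expression; Principle C requires it to be free (not bound by any c-commanding expression).
— him: object of the clause headed by 'admired'; the R-expression locally c-commands the pronoun — coreference blocked (Principle B on the pronoun).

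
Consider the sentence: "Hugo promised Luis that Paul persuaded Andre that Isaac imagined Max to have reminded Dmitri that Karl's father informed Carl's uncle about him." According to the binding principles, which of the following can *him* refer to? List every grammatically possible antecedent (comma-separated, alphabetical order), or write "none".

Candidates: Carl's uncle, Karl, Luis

Karl, Luis

*him* is a pronoun; Principle B requires it to be free in its binding domain — the clause headed by 'informed'.
— Carl's uncle: object of the clause headed by 'informed'; c-commands the pronoun within its binding domain — blocked (Principle B).
— Karl: possessor inside the subject DP of the clause headed by 'informed'; does not c-command the pronoun — Principle B does not apply; allowed.
— Luis: object of the matrix clause; c-commands the pronoun but lies outside its binding domain — allowed.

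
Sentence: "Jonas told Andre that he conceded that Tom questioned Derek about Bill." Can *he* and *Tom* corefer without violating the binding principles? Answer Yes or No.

No

*Tom* is an R-expression; Principle C requires it to be free (not bound by any c-commanding expression).
— he: subject of the clause headed by 'conceded'; the pronoun c-commands the R-expression — coreference blocked (Principle C).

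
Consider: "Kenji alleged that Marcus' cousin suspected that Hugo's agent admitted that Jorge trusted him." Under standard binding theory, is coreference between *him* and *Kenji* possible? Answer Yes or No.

Yes

*Kenji* is an R-expression; Principle C requires it to be free (not bound by any c-commanding expression).
— him: object of the clause headed by 'trusted'; the pronoun does not c-command the R-expression — coreference allowed.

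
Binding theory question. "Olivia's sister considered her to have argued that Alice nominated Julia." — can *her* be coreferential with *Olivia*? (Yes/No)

Yes

*her* is a pronoun; Principle B requires it to be free in its binding domain — the matrix clause.
— Olivia: possessor inside the subject DP of the matrix clause; does not c-command the pronoun — Principle B does not apply; allowed.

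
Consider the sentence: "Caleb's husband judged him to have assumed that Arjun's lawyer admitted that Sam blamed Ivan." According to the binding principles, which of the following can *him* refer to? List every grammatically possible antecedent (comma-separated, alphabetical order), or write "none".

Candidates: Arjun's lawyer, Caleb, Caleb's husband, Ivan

*him* is a pronoun; Principle B requires it to be free in its binding domain — the matrix clause.
— Arjun's lawyer: subject of the clause headed by 'admitted'; is c-commanded by the pronoun; coreference would bind this R-expression — blocked (Principle C).
— Caleb: possessor inside the subject DP of the matrix clause; does not c-command the pronoun — Principle B does not apply; allowed.
— Caleb's husband: subject of the matrix clause; c-commands the pronoun within its binding domain — blocked (Principle B).
— Ivan: object of the clause headed by 'blamed'; is c-commanded by the pronoun; coreference would bind this R-expression — blocked (Principle C).

Caleb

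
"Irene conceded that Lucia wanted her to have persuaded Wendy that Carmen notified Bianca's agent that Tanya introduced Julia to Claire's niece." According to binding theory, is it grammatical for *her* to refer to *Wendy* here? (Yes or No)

*Wendy* is an R-expression; Principle C requires it to be free (not bound by any c-commanding expression).
— her: subject of the clause headed by 'persuaded'; the pronoun c-commands the R-expression — coreference blocked (Principle C).

No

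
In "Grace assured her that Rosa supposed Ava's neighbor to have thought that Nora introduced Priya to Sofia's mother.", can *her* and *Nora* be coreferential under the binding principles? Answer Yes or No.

*Nora* is an R-expression; Principle C requires it to be free (not bound by any c-commanding expression).
— her: object of the matrix clause; the pronoun c-commands the R-expression — coreference blocked (Principle C).

No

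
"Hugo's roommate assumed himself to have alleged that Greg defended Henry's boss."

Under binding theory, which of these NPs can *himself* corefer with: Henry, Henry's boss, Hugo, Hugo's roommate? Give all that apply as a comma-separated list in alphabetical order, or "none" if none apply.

*himself* is a reflexive; Principle A requires it to be bound within its binding domain — the matrix clause.
— Henry: possessor inside the object DP of the clause headed by 'defended'; does not c-command the reflexive — cannot bind it (Principle A).
— Henry's boss: object of the clause headed by 'defended'; does not c-command the reflexive — cannot bind it (Principle A).
— Hugo: possessor inside the subject DP of the matrix clause; does not c-command the reflexive — cannot bind it (Principle A).
— Hugo's roommate: subject of the matrix clause; c-commands the reflexive within its binding domain — allowed (Principle A).

Hugo's roommate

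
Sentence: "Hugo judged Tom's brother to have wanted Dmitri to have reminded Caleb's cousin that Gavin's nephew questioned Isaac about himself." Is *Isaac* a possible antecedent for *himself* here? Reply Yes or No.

*himself* is a reflexive; Principle A requires it to be bound within its binding domain — the clause headed by 'questioned'.
— Isaac: object of the clause headed by 'questioned'; c-commands the reflexive within its binding domain — allowed (Principle A).

Yes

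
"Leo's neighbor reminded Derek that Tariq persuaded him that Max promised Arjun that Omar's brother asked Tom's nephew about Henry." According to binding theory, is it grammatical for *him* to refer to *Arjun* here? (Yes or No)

No

*Arjun* is an R-expression; Principle C requires it to be free (not bound by any c-commanding expression).
— him: object of the clause headed by 'persuaded'; the pronoun c-commands the R-expression — coreference blocked (Principle C).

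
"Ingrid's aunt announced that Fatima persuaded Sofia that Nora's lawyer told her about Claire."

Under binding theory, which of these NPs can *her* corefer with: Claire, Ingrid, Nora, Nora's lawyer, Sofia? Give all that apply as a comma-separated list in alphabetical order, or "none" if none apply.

Ingrid, Nora, Sofia

*her* is a pronoun; Principle B requires it to be free in its binding domain — the clause headed by 'told'.
— Claire: second object of the clause headed by 'told'; is c-commanded by the pronoun; coreference would bind this R-expression — blocked (Principle C).
— Ingrid: possessor inside the subject DP of the matrix clause; does not c-command the pronoun — Principle B does not apply; allowed.
— Nora: possessor inside the subject DP of the clause headed by 'told'; does not c-command the pronoun — Principle B does not apply; allowed.
— Nora's lawyer: subject of the clause headed by 'told'; c-commands the pronoun within its binding domain — blocked (Principle B).
— Sofia: object of the clause headed by 'persuaded'; c-commands the pronoun but lies outside its binding domain — allowed.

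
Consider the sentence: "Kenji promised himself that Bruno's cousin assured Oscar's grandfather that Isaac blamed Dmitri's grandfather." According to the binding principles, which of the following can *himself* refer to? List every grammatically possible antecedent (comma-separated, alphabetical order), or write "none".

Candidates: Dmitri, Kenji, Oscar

*himself* is a reflexive; Principle A requires it to be bound within its binding domain — the matrix clause.
— Dmitri: possessor inside the object DP of the clause headed by 'blamed'; does not c-command the reflexive — cannot bind it (Principle A).
— Kenji: subject of the matrix clause; c-commands the reflexive within its binding domain — allowed (Principle A).
— Oscar: possessor inside the object DP of the clause headed by 'assured'; does not c-command the reflexive — cannot bind it (Principle A).

Kenji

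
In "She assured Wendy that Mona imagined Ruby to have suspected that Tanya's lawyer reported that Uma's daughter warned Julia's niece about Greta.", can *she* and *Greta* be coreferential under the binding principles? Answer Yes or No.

No

*Greta* is an R-expression; Principle C requires it to be free (not bound by any c-commanding expression).
— she: subject of the matrix clause; the pronoun c-commands the R-expression — coreference blocked (Principle C).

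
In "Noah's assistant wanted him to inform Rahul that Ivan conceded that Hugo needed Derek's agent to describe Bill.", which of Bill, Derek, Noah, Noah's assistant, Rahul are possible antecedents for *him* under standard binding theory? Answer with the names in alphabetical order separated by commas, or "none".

Noah

*him* is a pronoun; Principle B requires it to be free in its binding domain — the matrix clause.
— Bill: object of the clause headed by 'describe'; is c-commanded by the pronoun; coreference would bind this R-expression — blocked (Principle C).
— Derek: possessor inside the subject DP of the clause headed by 'describe'; is c-commanded by the pronoun; coreference would bind this R-expression — blocked (Principle C).
— Noah: possessor inside the subject DP of the matrix clause; does not c-command the pronoun — Principle B does not apply; allowed.
— Noah's assistant: subject of the matrix clause; c-commands the pronoun within its binding domain — blocked (Principle B).
— Rahul: object of the clause headed by 'inform'; is c-commanded by the pronoun; coreference would bind this R-expression — blocked (Principle C).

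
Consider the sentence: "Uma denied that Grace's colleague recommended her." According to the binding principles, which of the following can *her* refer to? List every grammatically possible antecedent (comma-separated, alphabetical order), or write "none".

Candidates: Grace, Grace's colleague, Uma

*her* is a pronoun; Principle B requires it to be free in its binding domain — the clause headed by 'recommended'.
— Grace: possessor inside the subject DP of the clause headed by 'recommended'; does not c-command the pronoun — Principle B does not apply; allowed.
— Grace's colleague: subject of the clause headed by 'recommended'; c-commands the pronoun within its binding domain — blocked (Principle B).
— Uma: subject of the matrix clause; c-commands the pronoun but lies outside its binding domain — allowed.

Grace, Uma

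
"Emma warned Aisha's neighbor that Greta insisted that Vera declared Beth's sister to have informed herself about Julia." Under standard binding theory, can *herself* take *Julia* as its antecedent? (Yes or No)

*herself* is a reflexive; Principle A requires it to be bound within its binding domain — the clause headed by 'informed'.
— Julia: second object of the clause headed by 'informed'; does not c-command the reflexive — cannot bind it (Principle A).

No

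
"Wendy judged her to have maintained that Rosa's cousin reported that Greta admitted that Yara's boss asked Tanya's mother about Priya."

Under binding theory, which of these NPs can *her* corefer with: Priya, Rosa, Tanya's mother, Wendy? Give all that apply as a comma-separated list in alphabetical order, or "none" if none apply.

*her* is a pronoun; Principle B requires it to be free in its binding domain — the matrix clause.
— Priya: second object of the clause headed by 'asked'; is c-commanded by the pronoun; coreference would bind this R-expression — blocked (Principle C).
— Rosa: possessor inside the subject DP of the clause headed by 'reported'; is c-commanded by the pronoun; coreference would bind this R-expression — blocked (Principle C).
— Tanya's mother: object of the clause headed by 'asked'; is c-commanded by the pronoun; coreference would bind this R-expression — blocked (Principle C).
— Wendy: subject of the matrix clause; c-commands the pronoun within its binding domain — blocked (Principle B).

none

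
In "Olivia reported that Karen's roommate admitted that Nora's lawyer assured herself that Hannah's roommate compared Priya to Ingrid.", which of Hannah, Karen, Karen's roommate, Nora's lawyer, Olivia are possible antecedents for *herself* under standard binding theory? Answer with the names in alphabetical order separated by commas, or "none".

Nora's lawyer

*herself* is a reflexive; Principle A requires it to be bound within its binding domain — the clause headed by 'assured'.
— Hannah: possessor inside the subject DP of the clause headed by 'compared'; does not c-command the reflexive — cannot bind it (Principle A).
— Karen: possessor inside the subject DP of the clause headed by 'admitted'; does not c-command the reflexive — cannot bind it (Principle A).
— Karen's roommate: subject of the clause headed by 'admitted'; c-commands the reflexive but lies outside its binding domain — cannot bind it (Principle A).
— Nora's lawyer: subject of the clause headed by 'assured'; c-commands the reflexive within its binding domain — allowed (Principle A).
— Olivia: subject of the matrix clause; c-commands the reflexive but lies outside its binding domain — cannot bind it (Principle A).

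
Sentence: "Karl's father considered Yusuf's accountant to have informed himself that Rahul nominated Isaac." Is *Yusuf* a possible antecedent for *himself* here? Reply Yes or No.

*himself* is a reflexive; Principle A requires it to be bound within its binding domain — the clause headed by 'informed'.
— Yusuf: possessor inside the subject DP of the clause headed by 'informed'; does not c-command the reflexive — cannot bind it (Principle A).

No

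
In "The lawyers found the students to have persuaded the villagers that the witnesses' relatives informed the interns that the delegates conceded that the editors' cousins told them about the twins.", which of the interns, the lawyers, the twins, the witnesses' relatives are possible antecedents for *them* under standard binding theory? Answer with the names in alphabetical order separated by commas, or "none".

*them* is a pronoun; Principle B requires it to be free in its binding domain — the clause headed by 'told'.
— the interns: object of the clause headed by 'informed'; c-commands the pronoun but lies outside its binding domain — allowed.
— the lawyers: subject of the matrix clause; c-commands the pronoun but lies outside its binding domain — allowed.
— the twins: second object of the clause headed by 'told'; is c-commanded by the pronoun; coreference would bind this R-expression — blocked (Principle C).
— the witnesses' relatives: subject of the clause headed by 'informed'; c-commands the pronoun but lies outside its binding domain — allowed.

the interns, the lawyers, the witnesses' relatives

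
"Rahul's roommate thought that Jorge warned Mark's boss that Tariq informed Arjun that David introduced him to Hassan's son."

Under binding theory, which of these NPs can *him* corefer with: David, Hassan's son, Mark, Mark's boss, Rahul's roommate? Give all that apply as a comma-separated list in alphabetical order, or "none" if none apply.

Mark, Mark's boss, Rahul's roommate

*him* is a pronoun; Principle B requires it to be free in its binding domain — the clause headed by 'introduced'.
— David: subject of the clause headed by 'introduced'; c-commands the pronoun within its binding domain — blocked (Principle B).
— Hassan's son: second object of the clause headed by 'introduced'; is c-commanded by the pronoun; coreference would bind this R-expression — blocked (Principle C).
— Mark: possessor inside the object DP of the clause headed by 'warned'; does not c-command the pronoun — Principle B does not apply; allowed.
— Mark's boss: object of the clause headed by 'warned'; c-commands the pronoun but lies outside its binding domain — allowed.
— Rahul's roommate: subject of the matrix clause; c-commands the pronoun but lies outside its binding domain — allowed.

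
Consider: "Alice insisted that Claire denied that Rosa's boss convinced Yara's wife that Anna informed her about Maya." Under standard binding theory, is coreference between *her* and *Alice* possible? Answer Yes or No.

Yes

*Alice* is an R-expression; Principle C requires it to be free (not bound by any c-commanding expression).
— her: object of the clause headed by 'informed'; the pronoun does not c-command the R-expression — coreference allowed.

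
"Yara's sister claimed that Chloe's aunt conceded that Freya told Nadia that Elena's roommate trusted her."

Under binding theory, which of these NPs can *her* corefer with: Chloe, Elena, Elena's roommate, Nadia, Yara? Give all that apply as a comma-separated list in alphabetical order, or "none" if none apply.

*her* is a pronoun; Principle B requires it to be free in its binding domain — the clause headed by 'trusted'.
— Chloe: possessor inside the subject DP of the clause headed by 'conceded'; does not c-command the pronoun — Principle B does not apply; allowed.
— Elena: possessor inside the subject DP of the clause headed by 'trusted'; does not c-command the pronoun — Principle B does not apply; allowed.
— Elena's roommate: subject of the clause headed by 'trusted'; c-commands the pronoun within its binding domain — blocked (Principle B).
— Nadia: object of the clause headed by 'told'; c-commands the pronoun but lies outside its binding domain — allowed.
— Yara: possessor inside the subject DP of the matrix clause; does not c-command the pronoun — Principle B does not apply; allowed.

Chloe, Elena, Nadia, Yara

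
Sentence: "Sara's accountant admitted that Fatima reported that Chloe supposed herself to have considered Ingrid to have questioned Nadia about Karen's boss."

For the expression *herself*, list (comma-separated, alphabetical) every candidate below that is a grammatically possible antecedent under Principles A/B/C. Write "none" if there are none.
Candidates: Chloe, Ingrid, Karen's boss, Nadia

Chloe

*herself* is a reflexive; Principle A requires it to be bound within its binding domain — the clause headed by 'supposed'.
— Chloe: subject of the clause headed by 'supposed'; c-commands the reflexive within its binding domain — allowed (Principle A).
— Ingrid: subject of the clause headed by 'questioned'; does not c-command the reflexive — cannot bind it (Principle A).
— Karen's boss: second object of the clause headed by 'questioned'; does not c-command the reflexive — cannot bind it (Principle A).
— Nadia: object of the clause headed by 'questioned'; does not c-command the reflexive — cannot bind it (Principle A).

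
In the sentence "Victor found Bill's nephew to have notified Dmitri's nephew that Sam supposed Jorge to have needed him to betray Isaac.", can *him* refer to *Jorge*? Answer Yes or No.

*him* is a pronoun; Principle B requires it to be free in its binding domain — the clause headed by 'needed'.
— Jorge: subject of the clause headed by 'needed'; c-commands the pronoun within its binding domain — blocked (Principle B).

No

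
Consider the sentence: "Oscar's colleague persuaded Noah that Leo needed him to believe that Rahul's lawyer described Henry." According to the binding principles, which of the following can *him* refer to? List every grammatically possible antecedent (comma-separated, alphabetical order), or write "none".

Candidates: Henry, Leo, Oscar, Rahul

*him* is a pronoun; Principle B requires it to be free in its binding domain — the clause headed by 'needed'.
— Henry: object of the clause headed by 'described'; is c-commanded by the pronoun; coreference would bind this R-expression — blocked (Principle C).
— Leo: subject of the clause headed by 'needed'; c-commands the pronoun within its binding domain — blocked (Principle B).
— Oscar: possessor inside the subject DP of the matrix clause; does not c-command the pronoun — Principle B does not apply; allowed.
— Rahul: possessor inside the subject DP of the clause headed by 'described'; is c-commanded by the pronoun; coreference would bind this R-expression — blocked (Principle C).

Oscar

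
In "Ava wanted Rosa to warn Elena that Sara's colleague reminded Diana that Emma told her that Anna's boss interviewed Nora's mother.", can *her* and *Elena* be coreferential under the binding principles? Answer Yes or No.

Yes

*Elena* is an R-expression; Principle C requires it to be free (not bound by any c-commanding expression).
— her: object of the clause headed by 'told'; the pronoun does not c-command the R-expression — coreference allowed.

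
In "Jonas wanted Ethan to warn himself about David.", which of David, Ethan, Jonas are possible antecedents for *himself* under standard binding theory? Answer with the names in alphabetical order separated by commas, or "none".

*himself* is a reflexive; Principle A requires it to be bound within its binding domain — the clause headed by 'warn'.
— David: second object of the clause headed by 'warn'; does not c-command the reflexive — cannot bind it (Principle A).
— Ethan: subject of the clause headed by 'warn'; c-commands the reflexive within its binding domain — allowed (Principle A).
— Jonas: subject of the matrix clause; c-commands the reflexive but lies outside its binding domain — cannot bind it (Principle A).

Ethan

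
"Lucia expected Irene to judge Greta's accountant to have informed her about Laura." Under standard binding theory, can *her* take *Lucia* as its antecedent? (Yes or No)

Yes

*her* is a pronoun; Principle B requires it to be free in its binding domain — the clause headed by 'informed'.
— Lucia: subject of the matrix clause; c-commands the pronoun but lies outside its binding domain — allowed.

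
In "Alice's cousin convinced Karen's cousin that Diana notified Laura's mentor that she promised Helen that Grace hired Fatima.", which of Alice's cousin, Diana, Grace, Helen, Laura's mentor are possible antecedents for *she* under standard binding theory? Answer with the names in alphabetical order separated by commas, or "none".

*she* is a pronoun; Principle B requires it to be free in its binding domain — the clause headed by 'promised'.
— Alice's cousin: subject of the matrix clause; c-commands the pronoun but lies outside its binding domain — allowed.
— Diana: subject of the clause headed by 'notified'; c-commands the pronoun but lies outside its binding domain — allowed.
— Grace: subject of the clause headed by 'hired'; is c-commanded by the pronoun; coreference would bind this R-expression — blocked (Principle C).
— Helen: object of the clause headed by 'promised'; is c-commanded by the pronoun; coreference would bind this R-expression — blocked (Principle C).
— Laura's mentor: object of the clause headed by 'notified'; c-commands the pronoun but lies outside its binding domain — allowed.

Alice's cousin, Diana, Laura's mentor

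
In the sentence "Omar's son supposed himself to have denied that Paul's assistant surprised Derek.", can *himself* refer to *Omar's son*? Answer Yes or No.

*himself* is a reflexive; Principle A requires it to be bound within its binding domain — the matrix clause.
— Omar's son: subject of the matrix clause; c-commands the reflexive within its binding domain — allowed (Principle A).

Yes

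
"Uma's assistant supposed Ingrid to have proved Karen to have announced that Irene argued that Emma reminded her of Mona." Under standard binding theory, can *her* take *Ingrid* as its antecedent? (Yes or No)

Yes

*her* is a pronoun; Principle B requires it to be free in its binding domain — the clause headed by 'reminded'.
— Ingrid: subject of the clause headed by 'proved'; c-commands the pronoun but lies outside its binding domain — allowed.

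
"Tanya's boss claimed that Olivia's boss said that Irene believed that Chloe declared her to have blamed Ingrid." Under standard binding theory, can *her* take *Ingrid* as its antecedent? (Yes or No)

No

*her* is a pronoun; Principle B requires it to be free in its binding domain — the clause headed by 'declared'.
— Ingrid: object of the clause headed by 'blamed'; is c-commanded by the pronoun; coreference would bind this R-expression — blocked (Principle C).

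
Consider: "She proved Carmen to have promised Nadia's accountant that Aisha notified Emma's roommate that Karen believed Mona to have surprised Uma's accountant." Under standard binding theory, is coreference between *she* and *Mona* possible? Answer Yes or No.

No

*Mona* is an R-expression; Principle C requires it to be free (not bound by any c-commanding expression).
— she: subject of the matrix clause; the pronoun c-commands the R-expression — coreference blocked (Principle C).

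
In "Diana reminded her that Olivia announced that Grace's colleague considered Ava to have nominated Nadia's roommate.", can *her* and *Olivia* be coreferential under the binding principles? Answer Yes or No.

*Olivia* is an R-expression; Principle C requires it to be free (not bound by any c-commanding expression).
— her: object of the matrix clause; the pronoun c-commands the R-expression — coreference blocked (Principle C).

No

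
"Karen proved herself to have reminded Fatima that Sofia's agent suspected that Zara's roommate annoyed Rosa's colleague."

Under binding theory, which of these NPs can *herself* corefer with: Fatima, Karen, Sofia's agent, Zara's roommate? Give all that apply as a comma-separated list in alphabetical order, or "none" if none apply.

Karen

*herself* is a reflexive; Principle A requires it to be bound within its binding domain — the matrix clause.
— Fatima: object of the clause headed by 'reminded'; does not c-command the reflexive — cannot bind it (Principle A).
— Karen: subject of the matrix clause; c-commands the reflexive within its binding domain — allowed (Principle A).
— Sofia's agent: subject of the clause headed by 'suspected'; does not c-command the reflexive — cannot bind it (Principle A).
— Zara's roommate: subject of the clause headed by 'annoyed'; does not c-command the reflexive — cannot bind it (Principle A).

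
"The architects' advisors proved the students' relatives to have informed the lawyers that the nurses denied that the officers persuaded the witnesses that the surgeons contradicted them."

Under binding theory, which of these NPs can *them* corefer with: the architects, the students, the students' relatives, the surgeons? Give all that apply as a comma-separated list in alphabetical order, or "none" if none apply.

the architects, the students, the students' relatives

*them* is a pronoun; Principle B requires it to be free in its binding domain — the clause headed by 'contradicted'.
— the architects: possessor inside the subject DP of the matrix clause; does not c-command the pronoun — Principle B does not apply; allowed.
— the students: possessor inside the subject DP of the clause headed by 'informed'; does not c-command the pronoun — Principle B does not apply; allowed.
— the students' relatives: subject of the clause headed by 'informed'; c-commands the pronoun but lies outside its binding domain — allowed.
— the surgeons: subject of the clause headed by 'contradicted'; c-commands the pronoun within its binding domain — blocked (Principle B).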